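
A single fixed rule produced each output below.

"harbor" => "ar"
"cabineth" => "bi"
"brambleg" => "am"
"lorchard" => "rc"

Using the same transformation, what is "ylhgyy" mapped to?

In each case the input is transformed by: swap the front and back halves of the string, then keep only the last 2 characters.
"ylhgyy" → "gyyylh" → "lh".

lh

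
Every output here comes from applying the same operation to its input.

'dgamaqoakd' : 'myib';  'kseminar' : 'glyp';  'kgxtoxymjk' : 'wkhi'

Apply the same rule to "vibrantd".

ylrb

Each output is the input with this applied: shift every letter 2 places backward in the alphabet (wrapping around), then keep only the last 4 characters.
For "vibrantd", step one produces "tgzpylrb"; step two turns that into "ylrb".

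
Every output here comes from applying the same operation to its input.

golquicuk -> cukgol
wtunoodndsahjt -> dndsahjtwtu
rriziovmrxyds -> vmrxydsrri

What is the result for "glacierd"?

rdgla

The rule is to move the first 3 characters to the end (rotate left by 3), then delete the first 3 characters.
On "glacierd": the first step gives "cierdgla", and the second then gives "rdgla".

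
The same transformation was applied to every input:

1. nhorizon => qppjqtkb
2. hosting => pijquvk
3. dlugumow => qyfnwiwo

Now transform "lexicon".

qpngzke

The rule is to shift every letter 2 places forward in the alphabet (wrapping around), then move the last 2 characters to the front (rotate right by 2).
"lexicon" → "ngzkeqp" → "qpngzke".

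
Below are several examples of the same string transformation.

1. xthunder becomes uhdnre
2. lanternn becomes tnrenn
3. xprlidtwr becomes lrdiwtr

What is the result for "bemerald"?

emardl

Each output is the input with this applied: delete the first 2 characters, then swap each adjacent pair of characters (1↔2, 3↔4, ...).
Applying both steps to "bemerald": "merald", then "emardl".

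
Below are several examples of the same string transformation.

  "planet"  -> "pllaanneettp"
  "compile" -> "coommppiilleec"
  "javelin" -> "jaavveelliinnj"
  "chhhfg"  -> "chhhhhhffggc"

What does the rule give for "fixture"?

In each case the input is transformed by: double every character, then move the first character to the end.
So "fixture" becomes "fiixxttuurreef".

fiixxttuurreef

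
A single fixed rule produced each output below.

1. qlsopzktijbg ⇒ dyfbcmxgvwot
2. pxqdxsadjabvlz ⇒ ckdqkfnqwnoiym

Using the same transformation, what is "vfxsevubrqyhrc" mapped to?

iskfrihoedluep

The transformation: shift every letter 13 places forward in the alphabet (wrapping around) — i.e. ROT13.
On "vfxsevubrqyhrc" that produces "iskfrihoedluep".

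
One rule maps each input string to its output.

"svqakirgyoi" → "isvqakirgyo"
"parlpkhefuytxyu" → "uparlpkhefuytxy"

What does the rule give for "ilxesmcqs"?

silxesmcq

Looking at the pairs, the operation is to move the last character to the front.
Doing the same to "ilxesmcqs": "silxesmcq".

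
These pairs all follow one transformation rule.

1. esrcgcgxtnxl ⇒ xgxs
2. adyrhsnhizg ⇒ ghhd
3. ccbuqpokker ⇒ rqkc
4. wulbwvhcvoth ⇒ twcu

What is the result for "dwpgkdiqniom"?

The transformation: keep one character in every 3, starting at position 2 (positions 2nd, 5th, 8th, ...), then swap the first and last characters.
"dwpgkdiqniom" → "okqw".
(Check on "esrcgcgxtnxl": → "sgxx" → "xgxs" ✓)

okqw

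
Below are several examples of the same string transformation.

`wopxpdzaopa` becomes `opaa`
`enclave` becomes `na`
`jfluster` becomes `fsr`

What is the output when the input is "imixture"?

mte

Each output is the input with this applied: keep one character in every 3, starting at position 2 (positions 2nd, 5th, 8th, ...).
On "imixture" that produces "mte".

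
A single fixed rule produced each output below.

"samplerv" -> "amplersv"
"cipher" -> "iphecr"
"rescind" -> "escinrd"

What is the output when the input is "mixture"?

ixturme

The pattern: swap the first and last characters, then move the first character to the end.
"mixture" → "eixturm" → "ixturme".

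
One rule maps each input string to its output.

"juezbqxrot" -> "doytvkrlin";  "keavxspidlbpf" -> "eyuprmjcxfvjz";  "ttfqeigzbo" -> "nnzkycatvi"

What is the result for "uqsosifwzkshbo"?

The pattern: shift every letter 6 places backward in the alphabet (wrapping around).
So "uqsosifwzkshbo" becomes "okmimczqtembvi".

okmimczqtembvi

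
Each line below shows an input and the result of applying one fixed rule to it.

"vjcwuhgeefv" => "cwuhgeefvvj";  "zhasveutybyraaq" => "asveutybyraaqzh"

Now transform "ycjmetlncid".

Each output is the input with this applied: move the first 2 characters to the end (rotate left by 2).
For "ycjmetlncid" the result is "jmetlncidyc".

jmetlncidyc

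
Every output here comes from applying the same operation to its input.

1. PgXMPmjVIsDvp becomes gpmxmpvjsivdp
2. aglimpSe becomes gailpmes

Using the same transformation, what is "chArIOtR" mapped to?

hcraoirt

Looking at the pairs, the operation is to swap each adjacent pair of characters (1↔2, 3↔4, ...), then convert every letter to lowercase.
So "chArIOtR" becomes "hcraoirt".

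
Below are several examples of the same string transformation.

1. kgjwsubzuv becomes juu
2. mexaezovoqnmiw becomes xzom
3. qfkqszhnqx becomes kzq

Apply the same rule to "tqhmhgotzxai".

hgzi

The pattern: keep one character in every 3, starting at position 3 (positions 3rd, 6th, 9th, ...).
On "tqhmhgotzxai" that produces "hgzi".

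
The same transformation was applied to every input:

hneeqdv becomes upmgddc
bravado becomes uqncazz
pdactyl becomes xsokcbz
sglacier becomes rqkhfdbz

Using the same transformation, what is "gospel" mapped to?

The transformation: sort the characters into reverse alphabetical order, then shift every letter 1 place backward in the alphabet (wrapping around).
For "gospel", step one produces "spolge"; step two turns that into "ronkfd".

ronkfd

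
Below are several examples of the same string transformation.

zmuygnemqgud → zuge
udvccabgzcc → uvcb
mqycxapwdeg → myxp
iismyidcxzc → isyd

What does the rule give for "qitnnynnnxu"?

What's happening: keep every other character starting from the first (positions 1st, 3rd, 5th, ...), then keep only the first 4 characters.
Applying both steps to "qitnnynnnxu": "qtnnnu", then "qtnn".

qtnn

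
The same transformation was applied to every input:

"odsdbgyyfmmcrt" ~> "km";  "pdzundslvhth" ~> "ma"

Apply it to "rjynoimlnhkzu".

In each case the input is transformed by: shift every letter 7 places backward in the alphabet (wrapping around), then keep only the last 2 characters.
For "rjynoimlnhkzu" the result is "sn".

sn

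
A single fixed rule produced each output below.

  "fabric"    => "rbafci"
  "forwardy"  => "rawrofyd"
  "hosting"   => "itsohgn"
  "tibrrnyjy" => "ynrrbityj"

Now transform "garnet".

nragte

Rule — move the last 2 characters to the front (rotate right by 2), then reverse the string.
Starting from "garnet": after the first operation, "etgarn"; after the second, "nragte".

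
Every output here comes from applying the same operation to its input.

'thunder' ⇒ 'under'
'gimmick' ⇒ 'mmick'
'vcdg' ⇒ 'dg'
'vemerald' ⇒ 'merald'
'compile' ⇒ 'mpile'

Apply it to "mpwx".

wx

Each output is the input with this applied: delete the first 2 characters.
For "mpwx" the result is "wx".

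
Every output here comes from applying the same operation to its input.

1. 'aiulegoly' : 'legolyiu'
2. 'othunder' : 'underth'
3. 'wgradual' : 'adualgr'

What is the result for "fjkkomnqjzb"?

The rule is to delete the first character, then move the first 2 characters to the end (rotate left by 2).
"fjkkomnqjzb" → "jkkomnqjzb" → "komnqjzbjk".
(Check on "othunder": → "thunder" → "underth" ✓)

komnqjzbjk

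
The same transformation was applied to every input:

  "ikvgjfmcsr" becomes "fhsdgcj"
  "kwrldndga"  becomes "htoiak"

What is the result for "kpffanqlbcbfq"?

hmccxkniyz

The transformation: shift every letter 3 places backward in the alphabet (wrapping around), then delete the last 3 characters.
"kpffanqlbcbfq" → "hmccxkniyzycn" → "hmccxkniyz".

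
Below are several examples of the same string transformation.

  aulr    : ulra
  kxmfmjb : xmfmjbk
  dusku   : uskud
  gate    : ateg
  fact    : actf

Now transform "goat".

The rule is to move the first character to the end.
Applying that to "goat" gives "oatg".

oatg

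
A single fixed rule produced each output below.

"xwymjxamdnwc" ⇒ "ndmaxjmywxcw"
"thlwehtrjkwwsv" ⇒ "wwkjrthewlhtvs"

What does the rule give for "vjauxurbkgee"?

gkbruxuajvee

The rule is to reverse the string, then move the first 2 characters to the end (rotate left by 2).
Working it through for "vjauxurbkgee": intermediate "eegkbruxuajv", final "gkbruxuajvee".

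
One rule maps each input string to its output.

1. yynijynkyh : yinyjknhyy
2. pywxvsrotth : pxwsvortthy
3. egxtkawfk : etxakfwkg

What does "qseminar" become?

The transformation: swap each adjacent pair of characters (1↔2, 3↔4, ...), then move the first character to the end.
On "qseminar": the first step gives "sqmenira", and the second then gives "qmeniras".

qmeniras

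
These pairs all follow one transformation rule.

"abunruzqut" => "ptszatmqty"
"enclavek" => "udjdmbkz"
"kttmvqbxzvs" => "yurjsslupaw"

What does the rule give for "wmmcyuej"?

In each case the input is transformed by: move the last 3 characters to the front (rotate right by 3), then shift every letter 1 place backward in the alphabet (wrapping around).
For "wmmcyuej", step one produces "uejwmmcy"; step two turns that into "tdivllbx".

tdivllbx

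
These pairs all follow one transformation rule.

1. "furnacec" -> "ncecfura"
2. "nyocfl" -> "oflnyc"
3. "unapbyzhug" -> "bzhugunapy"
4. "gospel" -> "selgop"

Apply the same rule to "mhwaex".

Rule — swap the front and back halves of the string, then swap the first and last characters.
On "mhwaex": the first step gives "aexmhw", and the second then gives "wexmha".

wexmha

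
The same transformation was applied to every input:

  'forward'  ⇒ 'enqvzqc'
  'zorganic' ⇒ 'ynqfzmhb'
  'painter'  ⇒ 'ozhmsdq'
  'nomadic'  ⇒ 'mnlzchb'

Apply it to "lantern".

kzmsdqm

In each case the input is transformed by: shift every letter 1 place backward in the alphabet (wrapping around).
So "lantern" becomes "kzmsdqm".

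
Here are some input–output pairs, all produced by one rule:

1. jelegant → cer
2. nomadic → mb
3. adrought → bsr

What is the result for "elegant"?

The pattern: shift every letter 2 places backward in the alphabet (wrapping around), then keep one character in every 3, starting at position 2 (positions 2nd, 5th, 8th, ...).
"elegant" → "cjceylr" → "jy".

jy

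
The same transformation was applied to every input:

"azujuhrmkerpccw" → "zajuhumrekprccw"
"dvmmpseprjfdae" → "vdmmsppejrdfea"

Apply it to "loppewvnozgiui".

What's happening: swap each adjacent pair of characters (1↔2, 3↔4, ...).
So "loppewvnozgiui" becomes "olppwenvzoigiu".

olppwenvzoigiu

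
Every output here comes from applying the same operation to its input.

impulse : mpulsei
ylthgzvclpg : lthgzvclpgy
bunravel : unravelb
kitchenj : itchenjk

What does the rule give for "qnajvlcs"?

The pattern: move the first character to the end.
Doing the same to "qnajvlcs": "najvlcsq".

najvlcsq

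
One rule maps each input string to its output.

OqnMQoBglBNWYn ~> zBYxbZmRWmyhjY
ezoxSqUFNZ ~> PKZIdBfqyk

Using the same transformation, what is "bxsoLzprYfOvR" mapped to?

Rule — flip the case of every letter, then shift every letter 11 places forward in the alphabet (wrapping around).
Working it through for "bxsoLzprYfOvR": intermediate "BXSOlZPRyFoVr", final "MIDZwKACjQzGc".

MIDZwKACjQzGc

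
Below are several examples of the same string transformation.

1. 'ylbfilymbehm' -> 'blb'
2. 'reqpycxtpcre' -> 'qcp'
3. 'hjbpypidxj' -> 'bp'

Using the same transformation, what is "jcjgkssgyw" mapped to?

Each output is the input with this applied: delete the last 3 characters, then keep one character in every 3, starting at position 3 (positions 3rd, 6th, 9th, ...).
"jcjgkssgyw" → "jcjgkss" → "js".

js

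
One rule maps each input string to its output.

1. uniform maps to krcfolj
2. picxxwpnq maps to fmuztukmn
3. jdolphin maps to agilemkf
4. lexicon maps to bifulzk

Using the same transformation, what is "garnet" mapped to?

The rule is to swap each adjacent pair of characters (1↔2, 3↔4, ...), then shift every letter 3 places backward in the alphabet (wrapping around).
On "garnet": the first step gives "agnrte", and the second then gives "xdkoqb".

xdkoqb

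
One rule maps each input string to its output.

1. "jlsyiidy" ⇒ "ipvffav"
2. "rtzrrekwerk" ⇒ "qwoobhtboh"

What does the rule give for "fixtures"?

The transformation: delete the first character, then shift every letter 3 places backward in the alphabet (wrapping around).
Applying both steps to "fixtures": "ixtures", then "fuqrobp".

fuqrobp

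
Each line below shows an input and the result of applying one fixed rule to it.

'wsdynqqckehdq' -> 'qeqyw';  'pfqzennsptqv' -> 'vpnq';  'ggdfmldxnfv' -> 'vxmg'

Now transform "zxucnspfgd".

dpcz

The pattern: reverse the string, then keep one character in every 3, starting at position 1 (positions 1st, 4th, 7th, ...).
So "zxucnspfgd" becomes "dpcz".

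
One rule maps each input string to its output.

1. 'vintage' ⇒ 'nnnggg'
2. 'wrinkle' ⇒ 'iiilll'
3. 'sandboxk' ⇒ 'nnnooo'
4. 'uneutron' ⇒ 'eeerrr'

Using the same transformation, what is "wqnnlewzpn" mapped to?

nnneeeppp

Each output is the input with this applied: keep one character in every 3, starting at position 3 (positions 3rd, 6th, 9th, ...), then repeat every character 3 times.
"wqnnlewzpn" → "nep" → "nnneeeppp".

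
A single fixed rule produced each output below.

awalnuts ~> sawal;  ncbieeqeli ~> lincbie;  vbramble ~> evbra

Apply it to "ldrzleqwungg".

nggldrzle

What's happening: swap the front and back halves of the string, then delete the first 3 characters.
"ldrzleqwungg" → "nggldrzle".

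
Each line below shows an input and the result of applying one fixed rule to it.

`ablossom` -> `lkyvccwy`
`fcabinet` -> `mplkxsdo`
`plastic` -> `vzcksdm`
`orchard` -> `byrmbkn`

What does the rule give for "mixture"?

The rule is to shift every letter 10 places forward in the alphabet (wrapping around), then swap each adjacent pair of characters (1↔2, 3↔4, ...).
Doing the same to "mixture": "swdhbeo".

swdhbeo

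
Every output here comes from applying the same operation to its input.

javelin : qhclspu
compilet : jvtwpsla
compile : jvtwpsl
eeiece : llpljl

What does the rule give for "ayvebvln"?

hfclicsu

What's happening: shift every letter 7 places forward in the alphabet (wrapping around).
Doing the same to "ayvebvln": "hfclicsu".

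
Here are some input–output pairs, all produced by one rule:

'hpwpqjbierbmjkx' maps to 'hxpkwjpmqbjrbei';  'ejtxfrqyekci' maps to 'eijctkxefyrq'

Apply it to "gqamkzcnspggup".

The transformation: take characters alternately from the front and the back (1st, last, 2nd, 2nd-last, ...).
Applying that to "gqamkzcnspggup" gives "gpquagmgkpzscn".

gpquagmgkpzscn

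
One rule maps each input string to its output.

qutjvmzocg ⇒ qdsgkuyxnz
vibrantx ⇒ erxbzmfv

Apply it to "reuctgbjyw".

kfncaviygx

Rule — shift every letter 4 places forward in the alphabet (wrapping around), then swap the front and back halves of the string.
"reuctgbjyw" → "kfncaviygx".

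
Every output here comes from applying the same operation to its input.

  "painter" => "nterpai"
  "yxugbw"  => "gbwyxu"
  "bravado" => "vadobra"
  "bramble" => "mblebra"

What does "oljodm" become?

The rule is to move the first 3 characters to the end (rotate left by 3).
Doing the same to "oljodm": "odmolj".

odmolj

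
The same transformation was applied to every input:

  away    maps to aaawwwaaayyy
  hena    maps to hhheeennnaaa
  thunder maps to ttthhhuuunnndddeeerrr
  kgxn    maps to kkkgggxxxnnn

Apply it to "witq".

What's happening: repeat every character 3 times.
Doing the same to "witq": "wwwiiitttqqq".

wwwiiitttqqq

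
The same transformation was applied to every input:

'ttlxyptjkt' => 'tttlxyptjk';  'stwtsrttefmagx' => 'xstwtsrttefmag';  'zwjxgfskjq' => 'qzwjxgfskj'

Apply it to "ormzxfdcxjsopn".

The rule is to move the last character to the front.
Doing the same to "ormzxfdcxjsopn": "normzxfdcxjsop".

normzxfdcxjsop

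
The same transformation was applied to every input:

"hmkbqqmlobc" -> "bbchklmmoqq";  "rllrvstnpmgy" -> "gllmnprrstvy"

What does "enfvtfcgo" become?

Rule — sort the characters into alphabetical order.
On "enfvtfcgo" that produces "ceffgnotv".

ceffgnotv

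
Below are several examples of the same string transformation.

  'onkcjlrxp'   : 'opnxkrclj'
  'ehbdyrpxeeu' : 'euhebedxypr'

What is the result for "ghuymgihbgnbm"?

The rule is to take characters alternately from the front and the back (1st, last, 2nd, 2nd-last, ...).
Doing the same to "ghuymgihbgnbm": "gmhbunygmbghi".

gmhbunygmbghi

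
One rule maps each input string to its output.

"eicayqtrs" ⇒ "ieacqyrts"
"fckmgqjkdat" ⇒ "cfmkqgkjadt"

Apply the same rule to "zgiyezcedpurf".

gzyizeecpdruf

The transformation: swap each adjacent pair of characters (1↔2, 3↔4, ...).
Doing the same to "zgiyezcedpurf": "gzyizeecpdruf".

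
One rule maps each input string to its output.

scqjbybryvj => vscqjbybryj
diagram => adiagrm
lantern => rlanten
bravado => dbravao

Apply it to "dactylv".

The rule is to move the last character to the front, then swap the first and last characters.
On "dactylv": the first step gives "vdactyl", and the second then gives "ldactyv".

ldactyv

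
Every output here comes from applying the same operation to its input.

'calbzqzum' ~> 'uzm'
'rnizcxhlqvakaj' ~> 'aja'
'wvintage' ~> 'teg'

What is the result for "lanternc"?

The transformation: swap each adjacent pair of characters (1↔2, 3↔4, ...), then keep only the last 3 characters.
For "lanternc", step one produces "altnrecn"; step two turns that into "ecn".
(Check on "rnizcxhlqvakaj": → "nrzixclhvqkaja" → "aja" ✓)

ecn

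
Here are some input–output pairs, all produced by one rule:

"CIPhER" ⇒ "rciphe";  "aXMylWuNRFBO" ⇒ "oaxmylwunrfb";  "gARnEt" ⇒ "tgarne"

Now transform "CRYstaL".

lcrysta

Looking at the pairs, the operation is to move the last character to the front, then convert every letter to lowercase.
Working it through for "CRYstaL": intermediate "LCRYsta", final "lcrysta".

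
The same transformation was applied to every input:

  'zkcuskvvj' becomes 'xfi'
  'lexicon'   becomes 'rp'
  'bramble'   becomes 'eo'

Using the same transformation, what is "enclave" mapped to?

Rule — keep one character in every 3, starting at position 2 (positions 2nd, 5th, 8th, ...), then shift every letter 13 places forward in the alphabet (wrapping around) — i.e. ROT13.
Starting from "enclave": after the first operation, "na"; after the second, "an".

an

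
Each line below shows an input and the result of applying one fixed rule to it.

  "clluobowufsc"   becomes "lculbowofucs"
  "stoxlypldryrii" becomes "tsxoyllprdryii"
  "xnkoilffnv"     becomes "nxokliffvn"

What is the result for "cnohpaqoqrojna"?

nchoapoqrqjoan

The transformation: swap each adjacent pair of characters (1↔2, 3↔4, ...).
Doing the same to "cnohpaqoqrojna": "nchoapoqrqjoan".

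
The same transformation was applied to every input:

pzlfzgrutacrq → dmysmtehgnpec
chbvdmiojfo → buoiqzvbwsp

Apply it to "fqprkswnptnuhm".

The transformation: swap the first and last characters, then shift every letter 13 places forward in the alphabet (wrapping around) — i.e. ROT13.
On "fqprkswnptnuhm": the first step gives "mqprkswnptnuhf", and the second then gives "zdcexfjacgahus".

zdcexfjacgahus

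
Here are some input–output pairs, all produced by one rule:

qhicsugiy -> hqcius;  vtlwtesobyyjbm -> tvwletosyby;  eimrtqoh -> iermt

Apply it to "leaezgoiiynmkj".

Each output is the input with this applied: delete the last 3 characters, then swap each adjacent pair of characters (1↔2, 3↔4, ...).
"leaezgoiiynmkj" → "leaezgoiiyn" → "eleagzioyin".

eleagzioyin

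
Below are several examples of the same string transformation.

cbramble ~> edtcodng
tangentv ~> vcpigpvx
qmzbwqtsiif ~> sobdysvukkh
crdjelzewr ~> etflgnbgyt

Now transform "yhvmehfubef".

The pattern: shift every letter 2 places forward in the alphabet (wrapping around).
For "yhvmehfubef" the result is "ajxogjhwdgh".

ajxogjhwdgh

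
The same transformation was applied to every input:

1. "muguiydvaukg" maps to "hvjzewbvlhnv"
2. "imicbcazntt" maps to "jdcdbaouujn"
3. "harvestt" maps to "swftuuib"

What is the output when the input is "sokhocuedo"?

Looking at the pairs, the operation is to shift every letter 1 place forward in the alphabet (wrapping around), then move the first 2 characters to the end (rotate left by 2).
For "sokhocuedo", step one produces "tplipdvfep"; step two turns that into "lipdvfeptp".
(Check on "imicbcazntt": → "jnjdcdbaouu" → "jdcdbaouujn" ✓)

lipdvfeptp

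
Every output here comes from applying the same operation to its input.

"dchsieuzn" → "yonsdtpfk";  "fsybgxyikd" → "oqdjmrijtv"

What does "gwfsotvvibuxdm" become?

The transformation: shift every letter 11 places forward in the alphabet (wrapping around), then move the last character to the front.
Applying both steps to "gwfsotvvibuxdm": "rhqdzeggtmfiox", then "xrhqdzeggtmfio".

xrhqdzeggtmfio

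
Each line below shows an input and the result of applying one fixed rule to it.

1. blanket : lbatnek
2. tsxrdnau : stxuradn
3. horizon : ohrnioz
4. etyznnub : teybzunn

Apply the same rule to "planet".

lpatne

The rule is to move the first character to the end, then take characters alternately from the front and the back (1st, last, 2nd, 2nd-last, ...).
"planet" → "lanetp" → "lpatne".
(Check on "horizon": → "orizonh" → "ohrnioz" ✓)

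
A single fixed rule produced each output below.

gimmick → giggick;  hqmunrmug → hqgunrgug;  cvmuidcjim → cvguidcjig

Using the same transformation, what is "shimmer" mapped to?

shigger

The transformation: replace every "m" with "g".
"shimmer" → "shigger".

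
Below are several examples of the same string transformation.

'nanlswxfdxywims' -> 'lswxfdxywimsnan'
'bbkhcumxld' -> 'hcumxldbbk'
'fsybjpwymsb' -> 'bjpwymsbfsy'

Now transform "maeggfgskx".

ggfgskxmae

The transformation: move the first 3 characters to the end (rotate left by 3).
So "maeggfgskx" becomes "ggfgskxmae".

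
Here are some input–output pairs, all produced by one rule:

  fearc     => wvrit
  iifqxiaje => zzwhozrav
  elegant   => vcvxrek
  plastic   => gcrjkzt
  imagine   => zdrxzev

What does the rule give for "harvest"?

In each case the input is transformed by: shift every letter 9 places backward in the alphabet (wrapping around).
"harvest" → "yrimvjk".

yrimvjk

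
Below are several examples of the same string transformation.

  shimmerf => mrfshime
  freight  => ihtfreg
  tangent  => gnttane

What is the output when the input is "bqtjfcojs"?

Rule — move the last 3 characters to the front (rotate right by 3), then swap the first and last characters.
For "bqtjfcojs", step one produces "ojsbqtjfc"; step two turns that into "cjsbqtjfo".
(Check on "shimmerf": → "erfshimm" → "mrfshime" ✓)

cjsbqtjfo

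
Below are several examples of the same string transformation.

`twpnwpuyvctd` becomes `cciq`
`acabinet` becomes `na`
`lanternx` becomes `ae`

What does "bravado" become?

Looking at the pairs, the operation is to shift every letter 13 places forward in the alphabet (wrapping around) — i.e. ROT13, then keep one character in every 3, starting at position 3 (positions 3rd, 6th, 9th, ...).
Applying both steps to "bravado": "oeninqb", then "nq".

nq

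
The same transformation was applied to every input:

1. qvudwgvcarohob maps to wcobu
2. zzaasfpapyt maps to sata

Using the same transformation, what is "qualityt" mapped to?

ita

Looking at the pairs, the operation is to move the first 3 characters to the end (rotate left by 3), then keep one character in every 3, starting at position 2 (positions 2nd, 5th, 8th, ...).
Starting from "qualityt": after the first operation, "litytqua"; after the second, "ita".
(Check on "zzaasfpapyt": → "asfpapytzza" → "sata" ✓)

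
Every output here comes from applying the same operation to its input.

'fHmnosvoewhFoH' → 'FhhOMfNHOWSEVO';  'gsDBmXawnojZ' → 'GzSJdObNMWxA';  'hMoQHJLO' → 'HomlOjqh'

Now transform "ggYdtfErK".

GkGRyeDFT

What's happening: flip the case of every letter, then take characters alternately from the front and the back (1st, last, 2nd, 2nd-last, ...).
"ggYdtfErK" → "GkGRyeDFT".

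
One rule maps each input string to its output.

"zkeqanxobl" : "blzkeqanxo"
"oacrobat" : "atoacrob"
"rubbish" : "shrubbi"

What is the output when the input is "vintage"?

The rule is to move the last 2 characters to the front (rotate right by 2).
So "vintage" becomes "gevinta".

gevinta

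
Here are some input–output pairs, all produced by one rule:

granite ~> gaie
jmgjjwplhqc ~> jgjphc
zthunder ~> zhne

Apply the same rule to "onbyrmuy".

Each output is the input with this applied: keep every other character starting from the first (positions 1st, 3rd, 5th, ...).
So "onbyrmuy" becomes "obru".

obru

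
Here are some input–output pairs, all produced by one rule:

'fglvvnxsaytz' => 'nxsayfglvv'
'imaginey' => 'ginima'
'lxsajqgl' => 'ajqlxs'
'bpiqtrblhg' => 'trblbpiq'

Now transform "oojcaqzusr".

Each output is the input with this applied: delete the last 2 characters, then swap the front and back halves of the string.
Applying both steps to "oojcaqzusr": "oojcaqzu", then "aqzuoojc".

aqzuoojc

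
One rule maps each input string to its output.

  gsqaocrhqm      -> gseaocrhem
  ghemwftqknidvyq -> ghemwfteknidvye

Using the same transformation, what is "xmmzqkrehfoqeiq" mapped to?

xmmzekrehfoeeie

The rule is to replace every "q" with "e".
Doing the same to "xmmzqkrehfoqeiq": "xmmzekrehfoeeie".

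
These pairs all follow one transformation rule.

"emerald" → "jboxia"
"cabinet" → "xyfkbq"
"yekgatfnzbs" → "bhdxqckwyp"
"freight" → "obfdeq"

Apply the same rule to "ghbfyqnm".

eycvnkj

Looking at the pairs, the operation is to shift every letter 3 places backward in the alphabet (wrapping around), then delete the first character.
On "ghbfyqnm": the first step gives "deycvnkj", and the second then gives "eycvnkj".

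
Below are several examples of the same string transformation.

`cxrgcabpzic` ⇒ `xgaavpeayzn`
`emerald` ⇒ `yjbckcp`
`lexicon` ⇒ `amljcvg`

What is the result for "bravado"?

Each output is the input with this applied: shift every letter 2 places backward in the alphabet (wrapping around), then move the last 3 characters to the front (rotate right by 3).
Applying both steps to "bravado": "zpytybm", then "ybmzpyt".

ybmzpyt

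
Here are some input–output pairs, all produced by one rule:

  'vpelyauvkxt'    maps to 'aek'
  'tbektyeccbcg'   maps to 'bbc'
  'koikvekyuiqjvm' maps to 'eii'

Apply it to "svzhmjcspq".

chj

The transformation: sort the characters into alphabetical order, then keep only the first 3 characters.
Starting from "svzhmjcspq": after the first operation, "chjmpqssvz"; after the second, "chj".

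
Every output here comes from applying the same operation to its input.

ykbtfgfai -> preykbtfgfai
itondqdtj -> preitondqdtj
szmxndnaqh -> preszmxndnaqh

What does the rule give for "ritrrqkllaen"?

preritrrqkllaen

The transformation: prepend "pre".
So "ritrrqkllaen" becomes "preritrrqkllaen".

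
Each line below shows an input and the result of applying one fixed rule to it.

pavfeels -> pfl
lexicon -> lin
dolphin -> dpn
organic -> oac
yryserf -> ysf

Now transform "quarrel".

qrl

In each case the input is transformed by: keep one character in every 3, starting at position 1 (positions 1st, 4th, 7th, ...).
For "quarrel" the result is "qrl".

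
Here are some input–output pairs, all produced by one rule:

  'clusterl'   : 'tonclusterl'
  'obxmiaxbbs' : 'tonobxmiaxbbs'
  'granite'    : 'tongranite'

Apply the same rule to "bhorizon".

The rule is to prepend "ton".
"bhorizon" → "tonbhorizon".

tonbhorizon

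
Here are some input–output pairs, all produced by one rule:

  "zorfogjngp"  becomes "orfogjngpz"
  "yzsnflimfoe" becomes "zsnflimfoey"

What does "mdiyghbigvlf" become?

Rule — move the first character to the end.
So "mdiyghbigvlf" becomes "diyghbigvlfm".

diyghbigvlfm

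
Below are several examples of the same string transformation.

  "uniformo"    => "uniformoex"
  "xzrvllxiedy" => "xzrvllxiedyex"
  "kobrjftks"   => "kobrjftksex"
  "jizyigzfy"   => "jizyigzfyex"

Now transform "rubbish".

What's happening: append "ex".
For "rubbish" the result is "rubbishex".

rubbishex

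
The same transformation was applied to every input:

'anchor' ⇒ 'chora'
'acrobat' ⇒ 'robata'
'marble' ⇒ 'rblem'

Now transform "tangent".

ngentt

Rule — move the first 2 characters to the end (rotate left by 2), then delete the last character.
On "tangent": the first step gives "ngentta", and the second then gives "ngentt".
(Check on "anchor": → "choran" → "chora" ✓)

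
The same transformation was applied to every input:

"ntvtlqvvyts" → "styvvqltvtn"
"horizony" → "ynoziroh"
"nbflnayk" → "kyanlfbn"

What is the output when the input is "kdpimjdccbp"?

The transformation: reverse the string.
Doing the same to "kdpimjdccbp": "pbccdjmipdk".

pbccdjmipdk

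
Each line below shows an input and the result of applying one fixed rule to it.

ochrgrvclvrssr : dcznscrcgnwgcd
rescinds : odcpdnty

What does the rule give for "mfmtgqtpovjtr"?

The transformation: move the last 2 characters to the front (rotate right by 2), then shift every letter 11 places forward in the alphabet (wrapping around).
Doing the same to "mfmtgqtpovjtr": "ecxqxerbeazgu".

ecxqxerbeazgu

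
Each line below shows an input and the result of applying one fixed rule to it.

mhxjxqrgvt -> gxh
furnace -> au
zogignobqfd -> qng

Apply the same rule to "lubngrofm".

onl

The rule is to reverse the string, then keep one character in every 3, starting at position 3 (positions 3rd, 6th, 9th, ...).
"lubngrofm" → "mforgnbul" → "onl".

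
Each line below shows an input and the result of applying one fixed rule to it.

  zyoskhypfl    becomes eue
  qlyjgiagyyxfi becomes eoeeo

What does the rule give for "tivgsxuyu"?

oaea

Rule — shift every letter 6 places forward in the alphabet (wrapping around), then keep only the vowels.
"tivgsxuyu" → "zobmydaea" → "oaea".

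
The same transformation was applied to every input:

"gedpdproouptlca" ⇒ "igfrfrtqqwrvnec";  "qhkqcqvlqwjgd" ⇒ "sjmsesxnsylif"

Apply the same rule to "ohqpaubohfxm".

qjsrcwdqjhzo

Rule — shift every letter 2 places forward in the alphabet (wrapping around).
So "ohqpaubohfxm" becomes "qjsrcwdqjhzo".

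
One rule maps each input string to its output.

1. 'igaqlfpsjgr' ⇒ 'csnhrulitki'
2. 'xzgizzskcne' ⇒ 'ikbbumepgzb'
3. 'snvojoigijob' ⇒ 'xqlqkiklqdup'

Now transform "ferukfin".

twmhkphg

The transformation: shift every letter 2 places forward in the alphabet (wrapping around), then move the first 2 characters to the end (rotate left by 2).
Starting from "ferukfin": after the first operation, "hgtwmhkp"; after the second, "twmhkphg".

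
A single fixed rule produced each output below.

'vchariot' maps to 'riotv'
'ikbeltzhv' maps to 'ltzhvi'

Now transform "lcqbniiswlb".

In each case the input is transformed by: move the first character to the end, then delete the first 3 characters.
Applying both steps to "lcqbniiswlb": "cqbniiswlbl", then "niiswlbl".
(Check on "ikbeltzhv": → "kbeltzhvi" → "ltzhvi" ✓)

niiswlbl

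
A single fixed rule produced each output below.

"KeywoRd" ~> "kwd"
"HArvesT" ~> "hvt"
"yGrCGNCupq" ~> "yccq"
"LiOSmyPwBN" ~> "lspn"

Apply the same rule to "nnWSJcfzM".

nsf

In each case the input is transformed by: keep one character in every 3, starting at position 1 (positions 1st, 4th, 7th, ...), then convert every letter to lowercase.
Starting from "nnWSJcfzM": after the first operation, "nSf"; after the second, "nsf".
(Check on "HArvesT": → "HvT" → "hvt" ✓)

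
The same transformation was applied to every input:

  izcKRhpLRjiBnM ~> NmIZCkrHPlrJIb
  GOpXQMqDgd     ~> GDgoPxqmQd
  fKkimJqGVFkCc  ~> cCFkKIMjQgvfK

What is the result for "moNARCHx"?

What's happening: flip the case of every letter, then move the last 2 characters to the front (rotate right by 2).
On "moNARCHx" that produces "hXMOnarc".

hXMOnarc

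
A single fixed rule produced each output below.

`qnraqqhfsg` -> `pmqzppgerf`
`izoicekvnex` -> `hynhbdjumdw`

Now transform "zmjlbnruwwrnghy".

The transformation: shift every letter 1 place backward in the alphabet (wrapping around).
On "zmjlbnruwwrnghy" that produces "ylikamqtvvqmfgx".

ylikamqtvvqmfgx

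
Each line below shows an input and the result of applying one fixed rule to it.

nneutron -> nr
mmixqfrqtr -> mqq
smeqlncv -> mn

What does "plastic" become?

The transformation: take characters alternately from the front and the back (1st, last, 2nd, 2nd-last, ...), then keep one character in every 3, starting at position 3 (positions 3rd, 6th, 9th, ...).
Doing the same to "plastic": "lt".

lt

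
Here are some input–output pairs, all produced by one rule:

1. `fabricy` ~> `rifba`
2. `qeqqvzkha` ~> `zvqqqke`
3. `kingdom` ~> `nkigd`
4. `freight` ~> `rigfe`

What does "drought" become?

urogd

Each output is the input with this applied: delete the last 2 characters, then sort the characters into reverse alphabetical order.
So "drought" becomes "urogd".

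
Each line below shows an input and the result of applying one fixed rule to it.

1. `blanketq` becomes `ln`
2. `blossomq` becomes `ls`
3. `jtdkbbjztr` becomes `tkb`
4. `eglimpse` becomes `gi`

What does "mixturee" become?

it

Rule — delete the last 3 characters, then keep every other character starting from the second (positions 2nd, 4th, 6th, ...).
"mixturee" → "mixtu" → "it".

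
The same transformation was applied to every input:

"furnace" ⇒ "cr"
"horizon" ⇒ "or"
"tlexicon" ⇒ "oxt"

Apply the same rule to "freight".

he

The transformation: reverse the string, then keep one character in every 3, starting at position 2 (positions 2nd, 5th, 8th, ...).
Working it through for "freight": intermediate "thgierf", final "he".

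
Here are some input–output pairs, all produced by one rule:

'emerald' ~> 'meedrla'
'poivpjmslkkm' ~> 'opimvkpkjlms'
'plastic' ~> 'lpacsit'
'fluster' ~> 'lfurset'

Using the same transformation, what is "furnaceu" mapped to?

The transformation: move the first character to the end, then take characters alternately from the front and the back (1st, last, 2nd, 2nd-last, ...).
"furnaceu" → "urnaceuf" → "ufruneac".

ufruneac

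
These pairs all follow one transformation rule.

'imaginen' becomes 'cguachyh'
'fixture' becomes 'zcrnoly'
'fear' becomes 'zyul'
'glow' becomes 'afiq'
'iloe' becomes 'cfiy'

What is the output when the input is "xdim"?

Looking at the pairs, the operation is to shift every letter 6 places backward in the alphabet (wrapping around).
"xdim" → "rxcg".

rxcg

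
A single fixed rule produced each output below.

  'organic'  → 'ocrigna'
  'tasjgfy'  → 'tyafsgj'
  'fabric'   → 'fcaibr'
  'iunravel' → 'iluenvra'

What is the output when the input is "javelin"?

Looking at the pairs, the operation is to take characters alternately from the front and the back (1st, last, 2nd, 2nd-last, ...).
"javelin" → "jnaivle".

jnaivle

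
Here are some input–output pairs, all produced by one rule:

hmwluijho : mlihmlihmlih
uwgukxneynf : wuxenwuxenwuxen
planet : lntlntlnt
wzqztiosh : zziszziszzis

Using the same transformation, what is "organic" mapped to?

The pattern: keep every other character starting from the second (positions 2nd, 4th, 6th, ...), then write the whole string 3 times in a row.
On "organic": the first step gives "rai", and the second then gives "rairairai".

rairairai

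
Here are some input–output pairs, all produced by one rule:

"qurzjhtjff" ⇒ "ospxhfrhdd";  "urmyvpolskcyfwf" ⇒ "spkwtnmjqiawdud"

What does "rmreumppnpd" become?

What's happening: shift every letter 2 places backward in the alphabet (wrapping around).
For "rmreumppnpd" the result is "pkpcsknnlnb".

pkpcsknnlnb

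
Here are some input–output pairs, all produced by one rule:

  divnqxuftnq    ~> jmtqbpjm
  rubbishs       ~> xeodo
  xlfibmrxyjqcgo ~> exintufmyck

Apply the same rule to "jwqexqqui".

atmmqe

Rule — shift every letter 4 places backward in the alphabet (wrapping around), then delete the first 3 characters.
For "jwqexqqui", step one produces "fsmatmmqe"; step two turns that into "atmmqe".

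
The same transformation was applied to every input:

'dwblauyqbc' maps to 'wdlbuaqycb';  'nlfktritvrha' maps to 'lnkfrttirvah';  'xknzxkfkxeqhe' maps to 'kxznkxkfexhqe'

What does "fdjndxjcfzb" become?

The pattern: swap each adjacent pair of characters (1↔2, 3↔4, ...).
For "fdjndxjcfzb" the result is "dfnjxdcjzfb".

dfnjxdcjzfb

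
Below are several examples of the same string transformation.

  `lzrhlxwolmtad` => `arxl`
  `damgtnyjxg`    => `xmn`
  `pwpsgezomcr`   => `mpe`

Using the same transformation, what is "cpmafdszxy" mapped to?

xmd

The transformation: keep one character in every 3, starting at position 3 (positions 3rd, 6th, 9th, ...), then move the last character to the front.
Starting from "cpmafdszxy": after the first operation, "mdx"; after the second, "xmd".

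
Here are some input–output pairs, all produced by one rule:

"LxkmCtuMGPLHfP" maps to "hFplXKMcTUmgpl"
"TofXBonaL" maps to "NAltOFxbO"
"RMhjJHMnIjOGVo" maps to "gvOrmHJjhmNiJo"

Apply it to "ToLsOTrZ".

tRztOlSo

In each case the input is transformed by: flip the case of every letter, then move the last 3 characters to the front (rotate right by 3).
Applying both steps to "ToLsOTrZ": "tOlSotRz", then "tRztOlSo".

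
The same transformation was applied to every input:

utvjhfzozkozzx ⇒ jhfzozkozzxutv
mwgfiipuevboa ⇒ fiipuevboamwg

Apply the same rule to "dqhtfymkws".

The pattern: move the first 3 characters to the end (rotate left by 3).
Doing the same to "dqhtfymkws": "tfymkwsdqh".

tfymkwsdqh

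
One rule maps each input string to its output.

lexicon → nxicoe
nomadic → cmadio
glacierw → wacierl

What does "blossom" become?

The rule is to delete the first character, then swap the first and last characters.
Working it through for "blossom": intermediate "lossom", final "mossol".

mossol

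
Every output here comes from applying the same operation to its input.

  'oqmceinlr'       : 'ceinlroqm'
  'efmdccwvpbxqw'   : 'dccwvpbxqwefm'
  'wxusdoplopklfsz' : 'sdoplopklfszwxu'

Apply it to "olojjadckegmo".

jjadckegmoolo

Each output is the input with this applied: move the first 3 characters to the end (rotate left by 3).
For "olojjadckegmo" the result is "jjadckegmoolo".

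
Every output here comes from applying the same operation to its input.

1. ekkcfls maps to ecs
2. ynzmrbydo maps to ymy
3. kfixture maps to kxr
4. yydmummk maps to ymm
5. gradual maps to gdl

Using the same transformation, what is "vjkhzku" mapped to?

Looking at the pairs, the operation is to keep one character in every 3, starting at position 1 (positions 1st, 4th, 7th, ...).
"vjkhzku" → "vhu".

vhu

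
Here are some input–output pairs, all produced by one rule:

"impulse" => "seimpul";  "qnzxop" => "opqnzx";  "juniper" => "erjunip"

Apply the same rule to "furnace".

Each output is the input with this applied: move the last 2 characters to the front (rotate right by 2).
Applying that to "furnace" gives "cefurna".

cefurna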